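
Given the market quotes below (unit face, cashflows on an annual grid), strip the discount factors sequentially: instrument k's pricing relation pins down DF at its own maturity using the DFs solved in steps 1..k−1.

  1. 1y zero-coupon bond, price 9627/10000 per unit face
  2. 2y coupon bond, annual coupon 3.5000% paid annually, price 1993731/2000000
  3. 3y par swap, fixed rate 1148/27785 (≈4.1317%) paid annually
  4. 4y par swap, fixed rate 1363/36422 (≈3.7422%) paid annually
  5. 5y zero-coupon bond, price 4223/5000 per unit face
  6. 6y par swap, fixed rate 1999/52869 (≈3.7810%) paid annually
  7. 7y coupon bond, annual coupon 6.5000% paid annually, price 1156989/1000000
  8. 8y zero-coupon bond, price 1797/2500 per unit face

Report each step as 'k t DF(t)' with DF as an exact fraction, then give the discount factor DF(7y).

1 1 9627/10000
2 2 4653/5000
3 3 2213/2500
4 4 8637/10000
5 5 4223/5000
6 6 8001/10000
7 7 7637/10000
8 8 1797/2500
DF(7y) = 7637/10000 ≈ 0.763700

step 1 [1y] zero: DF = P = 9627/10000 ≈ 0.962700
step 2 [2y] bond c/1=7/200: DF=(1993731/2000000 − 7/200·(0.962700))/(1+7/200) = 4653/5000 ≈ 0.930600
step 3 [3y] swap r/1=1148/27785: DF=(1 − 1148/27785·(0.962700+0.930600))/(1+1148/27785) = 2213/2500 ≈ 0.885200
step 4 [4y] swap r/1=1363/36422: DF=(1 − 1363/36422·(0.962700+0.930600+0.885200))/(1+1363/36422) = 8637/10000 ≈ 0.863700
step 5 [5y] zero: DF = P = 4223/5000 ≈ 0.844600
step 6 [6y] swap r/1=1999/52869: DF=(1 − 1999/52869·(0.962700+0.930600+0.885200+0.863700+0.844600))/(1+1999/52869) = 8001/10000 ≈ 0.800100
step 7 [7y] bond c/1=13/200: DF=(1156989/1000000 − 13/200·(0.962700+0.930600+0.885200+0.863700+0.844600+0.800100))/(1+13/200) = 7637/10000 ≈ 0.763700
step 8 [8y] zero: DF = P = 1797/2500 ≈ 0.718800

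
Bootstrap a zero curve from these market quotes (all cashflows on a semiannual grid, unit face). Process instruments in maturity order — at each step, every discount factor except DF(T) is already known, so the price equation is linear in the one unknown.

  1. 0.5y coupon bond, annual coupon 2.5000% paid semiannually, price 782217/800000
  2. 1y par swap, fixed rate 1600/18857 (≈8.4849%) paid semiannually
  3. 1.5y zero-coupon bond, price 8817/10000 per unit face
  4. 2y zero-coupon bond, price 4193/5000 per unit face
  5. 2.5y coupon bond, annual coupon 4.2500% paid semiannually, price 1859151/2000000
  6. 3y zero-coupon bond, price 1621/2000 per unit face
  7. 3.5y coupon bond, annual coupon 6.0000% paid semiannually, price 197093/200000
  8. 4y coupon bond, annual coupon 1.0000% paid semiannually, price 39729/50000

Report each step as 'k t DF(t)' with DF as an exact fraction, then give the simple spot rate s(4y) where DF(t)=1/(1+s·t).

step 1 [0.5y] bond c/2=1/80: DF=(782217/800000 − 1/80·(0))/(1+1/80) = 9657/10000 ≈ 0.965700
step 2 [1y] swap r/2=800/18857: DF=(1 − 800/18857·(0.965700))/(1+800/18857) = 23/25 ≈ 0.920000
step 3 [1.5y] zero: DF = P = 8817/10000 ≈ 0.881700
step 4 [2y] zero: DF = P = 4193/5000 ≈ 0.838600
step 5 [2.5y] bond c/2=17/800: DF=(1859151/2000000 − 17/800·(0.965700+0.920000+0.881700+0.838600))/(1+17/800) = 522/625 ≈ 0.835200
step 6 [3y] zero: DF = P = 1621/2000 ≈ 0.810500
step 7 [3.5y] bond c/2=3/100: DF=(197093/200000 − 3/100·(0.965700+0.920000+0.881700+0.838600+0.835200+0.810500))/(1+3/100) = 4019/5000 ≈ 0.803800
step 8 [4y] bond c/2=1/200: DF=(39729/50000 − 1/200·(0.965700+0.920000+0.881700+0.838600+0.835200+0.810500+0.803800))/(1+1/200) = 1521/2000 ≈ 0.760500

1 1/2 9657/10000
2 1 23/25
3 3/2 8817/10000
4 2 4193/5000
5 5/2 522/625
6 3 1621/2000
7 7/2 4019/5000
8 4 1521/2000
s(4y) = (1/(1521/2000) − 1)/(4) = 479/6084 ≈ 7.8731%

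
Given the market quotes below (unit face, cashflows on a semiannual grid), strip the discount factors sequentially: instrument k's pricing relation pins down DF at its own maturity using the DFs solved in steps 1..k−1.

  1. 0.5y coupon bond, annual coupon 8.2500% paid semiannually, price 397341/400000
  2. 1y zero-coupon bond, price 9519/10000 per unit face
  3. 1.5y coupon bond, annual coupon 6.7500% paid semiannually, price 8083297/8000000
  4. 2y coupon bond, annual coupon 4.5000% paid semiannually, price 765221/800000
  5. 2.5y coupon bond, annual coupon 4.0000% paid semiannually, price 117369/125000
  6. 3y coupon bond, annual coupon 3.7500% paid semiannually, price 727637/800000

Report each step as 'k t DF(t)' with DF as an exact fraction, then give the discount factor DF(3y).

step 1 [0.5y] bond c/2=33/800: DF=(397341/400000 − 33/800·(0))/(1+33/800) = 477/500 ≈ 0.954000
step 2 [1y] zero: DF = P = 9519/10000 ≈ 0.951900
step 3 [1.5y] bond c/2=27/800: DF=(8083297/8000000 − 27/800·(0.954000+0.951900))/(1+27/800) = 572/625 ≈ 0.915200
step 4 [2y] bond c/2=9/400: DF=(765221/800000 − 9/400·(0.954000+0.951900+0.915200))/(1+9/400) = 4367/5000 ≈ 0.873400
step 5 [2.5y] bond c/2=1/50: DF=(117369/125000 − 1/50·(0.954000+0.951900+0.915200+0.873400))/(1+1/50) = 8481/10000 ≈ 0.848100
step 6 [3y] bond c/2=3/160: DF=(727637/800000 − 3/160·(0.954000+0.951900+0.915200+0.873400+0.848100))/(1+3/160) = 2023/2500 ≈ 0.809200

1 1/2 477/500
2 1 9519/10000
3 3/2 572/625
4 2 4367/5000
5 5/2 8481/10000
6 3 2023/2500
DF(3y) = 2023/2500 ≈ 0.809200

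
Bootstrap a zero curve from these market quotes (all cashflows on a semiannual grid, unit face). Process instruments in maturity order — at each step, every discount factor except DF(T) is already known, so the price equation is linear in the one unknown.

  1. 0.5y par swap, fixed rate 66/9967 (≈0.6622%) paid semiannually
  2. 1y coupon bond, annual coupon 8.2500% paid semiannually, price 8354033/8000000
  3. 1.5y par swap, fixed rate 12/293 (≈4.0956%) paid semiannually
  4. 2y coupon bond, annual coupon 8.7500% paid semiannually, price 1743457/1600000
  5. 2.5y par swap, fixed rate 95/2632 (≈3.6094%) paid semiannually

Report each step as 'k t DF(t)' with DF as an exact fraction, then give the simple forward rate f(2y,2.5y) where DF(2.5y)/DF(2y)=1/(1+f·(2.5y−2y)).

1 1/2 9967/10000
2 1 4817/5000
3 3/2 4703/5000
4 2 1153/1250
5 5/2 1829/2000
f(2y,2.5y) = ((1153/1250)/(1829/2000) − 1)/(1/2) = 158/9145 ≈ 1.7277%

step 1 [0.5y] swap r/2=33/9967: DF=(1 − 33/9967·(0))/(1+33/9967) = 9967/10000 ≈ 0.996700
step 2 [1y] bond c/2=33/800: DF=(8354033/8000000 − 33/800·(0.996700))/(1+33/800) = 4817/5000 ≈ 0.963400
step 3 [1.5y] swap r/2=6/293: DF=(1 − 6/293·(0.996700+0.963400))/(1+6/293) = 4703/5000 ≈ 0.940600
step 4 [2y] bond c/2=7/160: DF=(1743457/1600000 − 7/160·(0.996700+0.963400+0.940600))/(1+7/160) = 1153/1250 ≈ 0.922400
step 5 [2.5y] swap r/2=95/5264: DF=(1 − 95/5264·(0.996700+0.963400+0.940600+0.922400))/(1+95/5264) = 1829/2000 ≈ 0.914500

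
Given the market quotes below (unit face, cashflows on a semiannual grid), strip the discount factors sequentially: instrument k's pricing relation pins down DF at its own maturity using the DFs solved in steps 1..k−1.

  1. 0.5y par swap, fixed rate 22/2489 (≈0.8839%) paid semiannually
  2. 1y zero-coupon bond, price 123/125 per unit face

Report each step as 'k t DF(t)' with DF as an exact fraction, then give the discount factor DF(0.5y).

step 1 [0.5y] swap r/2=11/2489: DF=(1 − 11/2489·(0))/(1+11/2489) = 2489/2500 ≈ 0.995600
step 2 [1y] zero: DF = P = 123/125 ≈ 0.984000

1 1/2 2489/2500
2 1 123/125
DF(0.5y) = 2489/2500 ≈ 0.995600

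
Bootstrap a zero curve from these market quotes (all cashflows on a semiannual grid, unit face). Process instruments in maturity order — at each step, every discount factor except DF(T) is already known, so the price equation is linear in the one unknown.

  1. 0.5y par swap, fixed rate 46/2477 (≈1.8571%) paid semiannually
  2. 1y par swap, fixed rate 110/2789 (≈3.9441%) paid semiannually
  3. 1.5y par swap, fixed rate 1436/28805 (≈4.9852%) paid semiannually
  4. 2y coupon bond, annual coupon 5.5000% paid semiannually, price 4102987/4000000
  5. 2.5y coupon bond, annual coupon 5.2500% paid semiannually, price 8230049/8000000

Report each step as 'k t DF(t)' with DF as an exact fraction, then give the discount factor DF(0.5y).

1 1/2 2477/2500
2 1 1923/2000
3 3/2 4641/5000
4 2 2303/2500
5 5/2 2263/2500
DF(0.5y) = 2477/2500 ≈ 0.990800

step 1 [0.5y] swap r/2=23/2477: DF=(1 − 23/2477·(0))/(1+23/2477) = 2477/2500 ≈ 0.990800
step 2 [1y] swap r/2=55/2789: DF=(1 − 55/2789·(0.990800))/(1+55/2789) = 1923/2000 ≈ 0.961500
step 3 [1.5y] swap r/2=718/28805: DF=(1 − 718/28805·(0.990800+0.961500))/(1+718/28805) = 4641/5000 ≈ 0.928200
step 4 [2y] bond c/2=11/400: DF=(4102987/4000000 − 11/400·(0.990800+0.961500+0.928200))/(1+11/400) = 2303/2500 ≈ 0.921200
step 5 [2.5y] bond c/2=21/800: DF=(8230049/8000000 − 21/800·(0.990800+0.961500+0.928200+0.921200))/(1+21/800) = 2263/2500 ≈ 0.905200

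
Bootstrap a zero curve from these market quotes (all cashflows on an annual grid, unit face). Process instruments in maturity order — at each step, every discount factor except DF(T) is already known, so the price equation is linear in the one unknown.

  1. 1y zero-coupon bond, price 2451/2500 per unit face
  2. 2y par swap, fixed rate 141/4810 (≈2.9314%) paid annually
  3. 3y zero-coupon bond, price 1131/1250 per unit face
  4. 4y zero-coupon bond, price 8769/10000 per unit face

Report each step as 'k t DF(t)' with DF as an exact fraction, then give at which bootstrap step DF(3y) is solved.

1 1 2451/2500
2 2 2359/2500
3 3 1131/1250
4 4 8769/10000
DF(3y) is solved at step 3

step 1 [1y] zero: DF = P = 2451/2500 ≈ 0.980400
step 2 [2y] swap r/1=141/4810: DF=(1 − 141/4810·(0.980400))/(1+141/4810) = 2359/2500 ≈ 0.943600
step 3 [3y] zero: DF = P = 1131/1250 ≈ 0.904800
step 4 [4y] zero: DF = P = 8769/10000 ≈ 0.876900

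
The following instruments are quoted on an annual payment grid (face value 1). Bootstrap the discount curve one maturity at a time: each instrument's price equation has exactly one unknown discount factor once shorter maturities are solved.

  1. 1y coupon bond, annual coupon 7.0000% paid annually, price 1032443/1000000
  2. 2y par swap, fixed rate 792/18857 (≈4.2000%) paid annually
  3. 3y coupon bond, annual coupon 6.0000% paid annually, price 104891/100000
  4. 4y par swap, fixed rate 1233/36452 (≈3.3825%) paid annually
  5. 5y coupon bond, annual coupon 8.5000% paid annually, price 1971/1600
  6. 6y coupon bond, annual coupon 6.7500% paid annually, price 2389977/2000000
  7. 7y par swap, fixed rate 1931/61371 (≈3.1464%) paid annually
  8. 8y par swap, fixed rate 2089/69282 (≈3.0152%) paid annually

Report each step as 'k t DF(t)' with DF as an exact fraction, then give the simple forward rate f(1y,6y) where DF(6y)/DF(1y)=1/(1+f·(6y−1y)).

step 1 [1y] bond c/1=7/100: DF=(1032443/1000000 − 7/100·(0))/(1+7/100) = 9649/10000 ≈ 0.964900
step 2 [2y] swap r/1=792/18857: DF=(1 − 792/18857·(0.964900))/(1+792/18857) = 1151/1250 ≈ 0.920800
step 3 [3y] bond c/1=3/50: DF=(104891/100000 − 3/50·(0.964900+0.920800))/(1+3/50) = 2207/2500 ≈ 0.882800
step 4 [4y] swap r/1=1233/36452: DF=(1 − 1233/36452·(0.964900+0.920800+0.882800))/(1+1233/36452) = 8767/10000 ≈ 0.876700
step 5 [5y] bond c/1=17/200: DF=(1971/1600 − 17/200·(0.964900+0.920800+0.882800+0.876700))/(1+17/200) = 4249/5000 ≈ 0.849800
step 6 [6y] bond c/1=27/400: DF=(2389977/2000000 − 27/400·(0.964900+0.920800+0.882800+0.876700+0.849800))/(1+27/400) = 522/625 ≈ 0.835200
step 7 [7y] swap r/1=1931/61371: DF=(1 − 1931/61371·(0.964900+0.920800+0.882800+0.876700+0.849800+0.835200))/(1+1931/61371) = 8069/10000 ≈ 0.806900
step 8 [8y] swap r/1=2089/69282: DF=(1 − 2089/69282·(0.964900+0.920800+0.882800+0.876700+0.849800+0.835200+0.806900))/(1+2089/69282) = 7911/10000 ≈ 0.791100

1 1 9649/10000
2 2 1151/1250
3 3 2207/2500
4 4 8767/10000
5 5 4249/5000
6 6 522/625
7 7 8069/10000
8 8 7911/10000
f(1y,6y) = ((9649/10000)/(522/625) − 1)/(5) = 1297/41760 ≈ 3.1058%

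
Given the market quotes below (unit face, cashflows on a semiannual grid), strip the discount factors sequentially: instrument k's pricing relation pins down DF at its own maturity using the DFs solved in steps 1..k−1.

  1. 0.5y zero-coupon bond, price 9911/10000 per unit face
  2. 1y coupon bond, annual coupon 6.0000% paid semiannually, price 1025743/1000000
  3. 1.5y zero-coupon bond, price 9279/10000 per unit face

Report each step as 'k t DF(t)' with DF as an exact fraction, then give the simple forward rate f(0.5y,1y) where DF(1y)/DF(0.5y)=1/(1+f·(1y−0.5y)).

step 1 [0.5y] zero: DF = P = 9911/10000 ≈ 0.991100
step 2 [1y] bond c/2=3/100: DF=(1025743/1000000 − 3/100·(0.991100))/(1+3/100) = 967/1000 ≈ 0.967000
step 3 [1.5y] zero: DF = P = 9279/10000 ≈ 0.927900

1 1/2 9911/10000
2 1 967/1000
3 3/2 9279/10000
f(0.5y,1y) = ((9911/10000)/(967/1000) − 1)/(1/2) = 241/4835 ≈ 4.9845%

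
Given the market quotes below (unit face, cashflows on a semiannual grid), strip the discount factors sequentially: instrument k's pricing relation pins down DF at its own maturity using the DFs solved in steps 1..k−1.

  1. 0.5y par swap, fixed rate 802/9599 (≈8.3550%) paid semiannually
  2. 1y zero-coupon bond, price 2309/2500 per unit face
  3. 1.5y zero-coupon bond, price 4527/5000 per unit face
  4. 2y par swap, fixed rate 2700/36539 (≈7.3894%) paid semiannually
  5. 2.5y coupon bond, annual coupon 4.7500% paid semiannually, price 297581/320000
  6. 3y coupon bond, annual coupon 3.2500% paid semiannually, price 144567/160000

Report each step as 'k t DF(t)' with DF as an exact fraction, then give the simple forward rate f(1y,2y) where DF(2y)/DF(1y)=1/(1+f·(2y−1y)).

1 1/2 9599/10000
2 1 2309/2500
3 3/2 4527/5000
4 2 173/200
5 5/2 2059/2500
6 3 327/400
f(1y,2y) = ((2309/2500)/(173/200) − 1)/(1) = 293/4325 ≈ 6.7746%

step 1 [0.5y] swap r/2=401/9599: DF=(1 − 401/9599·(0))/(1+401/9599) = 9599/10000 ≈ 0.959900
step 2 [1y] zero: DF = P = 2309/2500 ≈ 0.923600
step 3 [1.5y] zero: DF = P = 4527/5000 ≈ 0.905400
step 4 [2y] swap r/2=1350/36539: DF=(1 − 1350/36539·(0.959900+0.923600+0.905400))/(1+1350/36539) = 173/200 ≈ 0.865000
step 5 [2.5y] bond c/2=19/800: DF=(297581/320000 − 19/800·(0.959900+0.923600+0.905400+0.865000))/(1+19/800) = 2059/2500 ≈ 0.823600
step 6 [3y] bond c/2=13/800: DF=(144567/160000 − 13/800·(0.959900+0.923600+0.905400+0.865000+0.823600))/(1+13/800) = 327/400 ≈ 0.817500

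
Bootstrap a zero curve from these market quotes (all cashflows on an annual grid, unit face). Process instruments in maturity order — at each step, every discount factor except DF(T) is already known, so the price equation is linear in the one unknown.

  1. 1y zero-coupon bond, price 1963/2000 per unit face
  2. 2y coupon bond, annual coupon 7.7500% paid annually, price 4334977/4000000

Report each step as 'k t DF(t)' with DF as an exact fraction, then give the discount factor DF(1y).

1 1 1963/2000
2 2 1169/1250
DF(1y) = 1963/2000 ≈ 0.981500

step 1 [1y] zero: DF = P = 1963/2000 ≈ 0.981500
step 2 [2y] bond c/1=31/400: DF=(4334977/4000000 − 31/400·(0.981500))/(1+31/400) = 1169/1250 ≈ 0.935200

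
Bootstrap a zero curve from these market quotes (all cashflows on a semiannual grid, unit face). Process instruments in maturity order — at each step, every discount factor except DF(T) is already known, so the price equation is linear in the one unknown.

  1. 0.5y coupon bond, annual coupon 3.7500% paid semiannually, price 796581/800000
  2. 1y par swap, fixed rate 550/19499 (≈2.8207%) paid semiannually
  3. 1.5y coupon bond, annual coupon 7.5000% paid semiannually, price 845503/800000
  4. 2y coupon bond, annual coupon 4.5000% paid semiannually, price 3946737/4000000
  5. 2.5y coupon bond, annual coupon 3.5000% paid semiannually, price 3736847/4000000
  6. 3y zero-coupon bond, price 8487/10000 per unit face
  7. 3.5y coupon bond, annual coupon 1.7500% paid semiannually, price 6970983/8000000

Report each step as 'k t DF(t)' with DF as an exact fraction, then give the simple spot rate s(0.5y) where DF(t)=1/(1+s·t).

step 1 [0.5y] bond c/2=3/160: DF=(796581/800000 − 3/160·(0))/(1+3/160) = 4887/5000 ≈ 0.977400
step 2 [1y] swap r/2=275/19499: DF=(1 − 275/19499·(0.977400))/(1+275/19499) = 389/400 ≈ 0.972500
step 3 [1.5y] bond c/2=3/80: DF=(845503/800000 − 3/80·(0.977400+0.972500))/(1+3/80) = 4741/5000 ≈ 0.948200
step 4 [2y] bond c/2=9/400: DF=(3946737/4000000 − 9/400·(0.977400+0.972500+0.948200))/(1+9/400) = 2253/2500 ≈ 0.901200
step 5 [2.5y] bond c/2=7/400: DF=(3736847/4000000 − 7/400·(0.977400+0.972500+0.948200+0.901200))/(1+7/400) = 533/625 ≈ 0.852800
step 6 [3y] zero: DF = P = 8487/10000 ≈ 0.848700
step 7 [3.5y] bond c/2=7/800: DF=(6970983/8000000 − 7/800·(0.977400+0.972500+0.948200+0.901200+0.852800+0.848700))/(1+7/800) = 8161/10000 ≈ 0.816100

1 1/2 4887/5000
2 1 389/400
3 3/2 4741/5000
4 2 2253/2500
5 5/2 533/625
6 3 8487/10000
7 7/2 8161/10000
s(0.5y) = (1/(4887/5000) − 1)/(1/2) = 226/4887 ≈ 4.6245%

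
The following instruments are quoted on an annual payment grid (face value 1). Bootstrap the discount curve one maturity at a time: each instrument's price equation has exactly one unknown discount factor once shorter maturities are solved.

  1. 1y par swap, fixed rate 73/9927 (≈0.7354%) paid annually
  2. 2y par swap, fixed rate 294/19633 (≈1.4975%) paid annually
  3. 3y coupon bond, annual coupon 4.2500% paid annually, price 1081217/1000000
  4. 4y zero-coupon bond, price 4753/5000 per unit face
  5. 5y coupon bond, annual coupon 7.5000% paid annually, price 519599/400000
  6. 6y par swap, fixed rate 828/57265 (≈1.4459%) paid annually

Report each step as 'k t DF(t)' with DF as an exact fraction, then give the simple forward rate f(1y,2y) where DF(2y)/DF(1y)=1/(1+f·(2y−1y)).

1 1 9927/10000
2 2 4853/5000
3 3 9571/10000
4 4 4753/5000
5 5 9383/10000
6 6 2293/2500
f(1y,2y) = ((9927/10000)/(4853/5000) − 1)/(1) = 221/9706 ≈ 2.2769%

step 1 [1y] swap r/1=73/9927: DF=(1 − 73/9927·(0))/(1+73/9927) = 9927/10000 ≈ 0.992700
step 2 [2y] swap r/1=294/19633: DF=(1 − 294/19633·(0.992700))/(1+294/19633) = 4853/5000 ≈ 0.970600
step 3 [3y] bond c/1=17/400: DF=(1081217/1000000 − 17/400·(0.992700+0.970600))/(1+17/400) = 9571/10000 ≈ 0.957100
step 4 [4y] zero: DF = P = 4753/5000 ≈ 0.950600
step 5 [5y] bond c/1=3/40: DF=(519599/400000 − 3/40·(0.992700+0.970600+0.957100+0.950600))/(1+3/40) = 9383/10000 ≈ 0.938300
step 6 [6y] swap r/1=828/57265: DF=(1 − 828/57265·(0.992700+0.970600+0.957100+0.950600+0.938300))/(1+828/57265) = 2293/2500 ≈ 0.917200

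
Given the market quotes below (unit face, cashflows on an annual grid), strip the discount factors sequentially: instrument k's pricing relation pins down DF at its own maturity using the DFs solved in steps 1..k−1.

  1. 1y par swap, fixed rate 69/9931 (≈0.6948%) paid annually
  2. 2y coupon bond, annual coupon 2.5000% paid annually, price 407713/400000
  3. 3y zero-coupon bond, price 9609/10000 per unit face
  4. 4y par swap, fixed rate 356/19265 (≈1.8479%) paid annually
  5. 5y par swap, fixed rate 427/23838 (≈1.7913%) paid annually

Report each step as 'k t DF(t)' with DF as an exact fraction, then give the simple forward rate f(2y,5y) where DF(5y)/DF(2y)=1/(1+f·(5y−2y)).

step 1 [1y] swap r/1=69/9931: DF=(1 − 69/9931·(0))/(1+69/9931) = 9931/10000 ≈ 0.993100
step 2 [2y] bond c/1=1/40: DF=(407713/400000 − 1/40·(0.993100))/(1+1/40) = 4851/5000 ≈ 0.970200
step 3 [3y] zero: DF = P = 9609/10000 ≈ 0.960900
step 4 [4y] swap r/1=356/19265: DF=(1 − 356/19265·(0.993100+0.970200+0.960900))/(1+356/19265) = 1161/1250 ≈ 0.928800
step 5 [5y] swap r/1=427/23838: DF=(1 − 427/23838·(0.993100+0.970200+0.960900+0.928800))/(1+427/23838) = 4573/5000 ≈ 0.914600

1 1 9931/10000
2 2 4851/5000
3 3 9609/10000
4 4 1161/1250
5 5 4573/5000
f(2y,5y) = ((4851/5000)/(4573/5000) − 1)/(3) = 278/13719 ≈ 2.0264%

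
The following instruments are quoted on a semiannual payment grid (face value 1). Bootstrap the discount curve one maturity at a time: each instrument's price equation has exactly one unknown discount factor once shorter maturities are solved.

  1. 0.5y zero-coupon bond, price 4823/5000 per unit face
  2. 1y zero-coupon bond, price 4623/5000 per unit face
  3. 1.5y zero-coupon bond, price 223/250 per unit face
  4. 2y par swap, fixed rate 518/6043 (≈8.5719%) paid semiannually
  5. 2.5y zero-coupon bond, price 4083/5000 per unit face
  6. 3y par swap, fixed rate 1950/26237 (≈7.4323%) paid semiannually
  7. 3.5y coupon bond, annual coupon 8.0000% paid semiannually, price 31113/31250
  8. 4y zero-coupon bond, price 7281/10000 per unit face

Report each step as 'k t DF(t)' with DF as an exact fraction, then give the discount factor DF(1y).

step 1 [0.5y] zero: DF = P = 4823/5000 ≈ 0.964600
step 2 [1y] zero: DF = P = 4623/5000 ≈ 0.924600
step 3 [1.5y] zero: DF = P = 223/250 ≈ 0.892000
step 4 [2y] swap r/2=259/6043: DF=(1 − 259/6043·(0.964600+0.924600+0.892000))/(1+259/6043) = 4223/5000 ≈ 0.844600
step 5 [2.5y] zero: DF = P = 4083/5000 ≈ 0.816600
step 6 [3y] swap r/2=975/26237: DF=(1 − 975/26237·(0.964600+0.924600+0.892000+0.844600+0.816600))/(1+975/26237) = 161/200 ≈ 0.805000
step 7 [3.5y] bond c/2=1/25: DF=(31113/31250 − 1/25·(0.964600+0.924600+0.892000+0.844600+0.816600+0.805000))/(1+1/25) = 1511/2000 ≈ 0.755500
step 8 [4y] zero: DF = P = 7281/10000 ≈ 0.728100

1 1/2 4823/5000
2 1 4623/5000
3 3/2 223/250
4 2 4223/5000
5 5/2 4083/5000
6 3 161/200
7 7/2 1511/2000
8 4 7281/10000
DF(1y) = 4623/5000 ≈ 0.924600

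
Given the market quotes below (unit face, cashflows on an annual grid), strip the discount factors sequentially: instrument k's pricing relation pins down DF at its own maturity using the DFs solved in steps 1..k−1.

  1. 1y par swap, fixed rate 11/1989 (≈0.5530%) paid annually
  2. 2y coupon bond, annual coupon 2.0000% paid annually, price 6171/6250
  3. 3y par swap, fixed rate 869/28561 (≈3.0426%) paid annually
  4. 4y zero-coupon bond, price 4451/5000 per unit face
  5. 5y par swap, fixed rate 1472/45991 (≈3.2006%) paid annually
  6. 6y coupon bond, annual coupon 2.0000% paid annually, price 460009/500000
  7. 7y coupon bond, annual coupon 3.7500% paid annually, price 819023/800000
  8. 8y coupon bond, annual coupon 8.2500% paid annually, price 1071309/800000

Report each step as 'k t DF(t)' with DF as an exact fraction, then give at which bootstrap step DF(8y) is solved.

1 1 1989/2000
2 2 1897/2000
3 3 9131/10000
4 4 4451/5000
5 5 533/625
6 6 4059/5000
7 7 989/1250
8 8 1911/2500
DF(8y) is solved at step 8

step 1 [1y] swap r/1=11/1989: DF=(1 − 11/1989·(0))/(1+11/1989) = 1989/2000 ≈ 0.994500
step 2 [2y] bond c/1=1/50: DF=(6171/6250 − 1/50·(0.994500))/(1+1/50) = 1897/2000 ≈ 0.948500
step 3 [3y] swap r/1=869/28561: DF=(1 − 869/28561·(0.994500+0.948500))/(1+869/28561) = 9131/10000 ≈ 0.913100
step 4 [4y] zero: DF = P = 4451/5000 ≈ 0.890200
step 5 [5y] swap r/1=1472/45991: DF=(1 − 1472/45991·(0.994500+0.948500+0.913100+0.890200))/(1+1472/45991) = 533/625 ≈ 0.852800
step 6 [6y] bond c/1=1/50: DF=(460009/500000 − 1/50·(0.994500+0.948500+0.913100+0.890200+0.852800))/(1+1/50) = 4059/5000 ≈ 0.811800
step 7 [7y] bond c/1=3/80: DF=(819023/800000 − 3/80·(0.994500+0.948500+0.913100+0.890200+0.852800+0.811800))/(1+3/80) = 989/1250 ≈ 0.791200
step 8 [8y] bond c/1=33/400: DF=(1071309/800000 − 33/400·(0.994500+0.948500+0.913100+0.890200+0.852800+0.811800+0.791200))/(1+33/400) = 1911/2500 ≈ 0.764400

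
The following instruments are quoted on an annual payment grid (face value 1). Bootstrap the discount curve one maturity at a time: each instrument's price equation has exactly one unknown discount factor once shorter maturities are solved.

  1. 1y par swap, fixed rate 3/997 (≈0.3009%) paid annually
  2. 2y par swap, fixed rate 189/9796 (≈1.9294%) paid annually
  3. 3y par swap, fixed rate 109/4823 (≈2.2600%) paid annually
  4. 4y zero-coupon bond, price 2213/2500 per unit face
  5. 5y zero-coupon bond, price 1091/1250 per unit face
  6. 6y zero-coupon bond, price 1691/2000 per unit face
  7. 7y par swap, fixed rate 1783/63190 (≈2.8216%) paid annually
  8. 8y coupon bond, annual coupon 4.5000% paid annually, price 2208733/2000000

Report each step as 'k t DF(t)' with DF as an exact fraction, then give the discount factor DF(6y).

step 1 [1y] swap r/1=3/997: DF=(1 − 3/997·(0))/(1+3/997) = 997/1000 ≈ 0.997000
step 2 [2y] swap r/1=189/9796: DF=(1 − 189/9796·(0.997000))/(1+189/9796) = 4811/5000 ≈ 0.962200
step 3 [3y] swap r/1=109/4823: DF=(1 − 109/4823·(0.997000+0.962200))/(1+109/4823) = 4673/5000 ≈ 0.934600
step 4 [4y] zero: DF = P = 2213/2500 ≈ 0.885200
step 5 [5y] zero: DF = P = 1091/1250 ≈ 0.872800
step 6 [6y] zero: DF = P = 1691/2000 ≈ 0.845500
step 7 [7y] swap r/1=1783/63190: DF=(1 − 1783/63190·(0.997000+0.962200+0.934600+0.885200+0.872800+0.845500))/(1+1783/63190) = 8217/10000 ≈ 0.821700
step 8 [8y] bond c/1=9/200: DF=(2208733/2000000 − 9/200·(0.997000+0.962200+0.934600+0.885200+0.872800+0.845500+0.821700))/(1+9/200) = 7847/10000 ≈ 0.784700

1 1 997/1000
2 2 4811/5000
3 3 4673/5000
4 4 2213/2500
5 5 1091/1250
6 6 1691/2000
7 7 8217/10000
8 8 7847/10000
DF(6y) = 1691/2000 ≈ 0.845500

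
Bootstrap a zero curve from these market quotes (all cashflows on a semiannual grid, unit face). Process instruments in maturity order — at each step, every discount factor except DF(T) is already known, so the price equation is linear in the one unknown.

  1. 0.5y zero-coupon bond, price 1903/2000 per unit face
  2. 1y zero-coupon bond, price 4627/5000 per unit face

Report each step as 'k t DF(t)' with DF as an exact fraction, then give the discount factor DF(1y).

step 1 [0.5y] zero: DF = P = 1903/2000 ≈ 0.951500
step 2 [1y] zero: DF = P = 4627/5000 ≈ 0.925400

1 1/2 1903/2000
2 1 4627/5000
DF(1y) = 4627/5000 ≈ 0.925400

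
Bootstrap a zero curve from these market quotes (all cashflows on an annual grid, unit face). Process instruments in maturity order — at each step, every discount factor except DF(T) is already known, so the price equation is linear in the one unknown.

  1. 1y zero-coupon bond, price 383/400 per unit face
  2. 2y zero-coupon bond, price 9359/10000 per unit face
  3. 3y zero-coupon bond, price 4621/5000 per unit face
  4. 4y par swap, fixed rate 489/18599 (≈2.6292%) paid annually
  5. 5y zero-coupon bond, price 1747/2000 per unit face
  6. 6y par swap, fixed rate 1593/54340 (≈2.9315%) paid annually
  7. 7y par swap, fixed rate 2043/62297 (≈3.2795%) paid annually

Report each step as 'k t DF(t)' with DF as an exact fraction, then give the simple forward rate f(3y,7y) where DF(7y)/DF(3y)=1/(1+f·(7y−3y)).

1 1 383/400
2 2 9359/10000
3 3 4621/5000
4 4 4511/5000
5 5 1747/2000
6 6 8407/10000
7 7 7957/10000
f(3y,7y) = ((4621/5000)/(7957/10000) − 1)/(4) = 1285/31828 ≈ 4.0373%

step 1 [1y] zero: DF = P = 383/400 ≈ 0.957500
step 2 [2y] zero: DF = P = 9359/10000 ≈ 0.935900
step 3 [3y] zero: DF = P = 4621/5000 ≈ 0.924200
step 4 [4y] swap r/1=489/18599: DF=(1 − 489/18599·(0.957500+0.935900+0.924200))/(1+489/18599) = 4511/5000 ≈ 0.902200
step 5 [5y] zero: DF = P = 1747/2000 ≈ 0.873500
step 6 [6y] swap r/1=1593/54340: DF=(1 − 1593/54340·(0.957500+0.935900+0.924200+0.902200+0.873500))/(1+1593/54340) = 8407/10000 ≈ 0.840700
step 7 [7y] swap r/1=2043/62297: DF=(1 − 2043/62297·(0.957500+0.935900+0.924200+0.902200+0.873500+0.840700))/(1+2043/62297) = 7957/10000 ≈ 0.795700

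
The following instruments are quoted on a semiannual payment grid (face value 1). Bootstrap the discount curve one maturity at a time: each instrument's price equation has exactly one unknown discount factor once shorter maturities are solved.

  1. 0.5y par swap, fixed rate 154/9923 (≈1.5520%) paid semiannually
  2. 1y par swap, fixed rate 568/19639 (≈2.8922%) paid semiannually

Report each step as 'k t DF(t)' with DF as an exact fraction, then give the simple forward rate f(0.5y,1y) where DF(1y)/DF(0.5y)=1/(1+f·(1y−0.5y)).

1 1/2 9923/10000
2 1 2429/2500
f(0.5y,1y) = ((9923/10000)/(2429/2500) − 1)/(1/2) = 207/4858 ≈ 4.2610%

step 1 [0.5y] swap r/2=77/9923: DF=(1 − 77/9923·(0))/(1+77/9923) = 9923/10000 ≈ 0.992300
step 2 [1y] swap r/2=284/19639: DF=(1 − 284/19639·(0.992300))/(1+284/19639) = 2429/2500 ≈ 0.971600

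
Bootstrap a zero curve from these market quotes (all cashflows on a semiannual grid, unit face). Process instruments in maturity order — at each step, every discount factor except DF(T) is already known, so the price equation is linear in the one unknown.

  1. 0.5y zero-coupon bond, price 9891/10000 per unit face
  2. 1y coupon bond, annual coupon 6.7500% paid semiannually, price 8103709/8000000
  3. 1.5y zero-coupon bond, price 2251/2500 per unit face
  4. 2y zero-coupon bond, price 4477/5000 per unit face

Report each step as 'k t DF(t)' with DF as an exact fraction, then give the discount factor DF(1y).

step 1 [0.5y] zero: DF = P = 9891/10000 ≈ 0.989100
step 2 [1y] bond c/2=27/800: DF=(8103709/8000000 − 27/800·(0.989100))/(1+27/800) = 2369/2500 ≈ 0.947600
step 3 [1.5y] zero: DF = P = 2251/2500 ≈ 0.900400
step 4 [2y] zero: DF = P = 4477/5000 ≈ 0.895400

1 1/2 9891/10000
2 1 2369/2500
3 3/2 2251/2500
4 2 4477/5000
DF(1y) = 2369/2500 ≈ 0.947600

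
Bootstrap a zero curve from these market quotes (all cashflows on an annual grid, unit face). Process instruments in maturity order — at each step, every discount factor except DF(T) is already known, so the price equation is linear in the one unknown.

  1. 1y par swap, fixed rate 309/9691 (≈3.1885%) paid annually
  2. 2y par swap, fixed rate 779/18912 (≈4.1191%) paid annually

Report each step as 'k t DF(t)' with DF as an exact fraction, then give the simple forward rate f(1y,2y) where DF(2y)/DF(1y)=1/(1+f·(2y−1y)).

step 1 [1y] swap r/1=309/9691: DF=(1 − 309/9691·(0))/(1+309/9691) = 9691/10000 ≈ 0.969100
step 2 [2y] swap r/1=779/18912: DF=(1 − 779/18912·(0.969100))/(1+779/18912) = 9221/10000 ≈ 0.922100

1 1 9691/10000
2 2 9221/10000
f(1y,2y) = ((9691/10000)/(9221/10000) − 1)/(1) = 470/9221 ≈ 5.0971%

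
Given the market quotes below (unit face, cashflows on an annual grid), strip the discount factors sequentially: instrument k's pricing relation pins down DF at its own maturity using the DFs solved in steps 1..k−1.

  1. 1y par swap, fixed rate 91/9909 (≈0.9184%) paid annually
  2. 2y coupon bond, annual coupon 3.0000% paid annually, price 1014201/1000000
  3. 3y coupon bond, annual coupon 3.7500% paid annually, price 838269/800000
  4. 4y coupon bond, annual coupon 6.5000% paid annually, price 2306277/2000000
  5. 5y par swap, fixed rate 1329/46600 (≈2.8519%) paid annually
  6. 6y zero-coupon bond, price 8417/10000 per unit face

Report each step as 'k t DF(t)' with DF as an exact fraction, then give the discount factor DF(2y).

1 1 9909/10000
2 2 4779/5000
3 3 2349/2500
4 4 4533/5000
5 5 8671/10000
6 6 8417/10000
DF(2y) = 4779/5000 ≈ 0.955800

step 1 [1y] swap r/1=91/9909: DF=(1 − 91/9909·(0))/(1+91/9909) = 9909/10000 ≈ 0.990900
step 2 [2y] bond c/1=3/100: DF=(1014201/1000000 − 3/100·(0.990900))/(1+3/100) = 4779/5000 ≈ 0.955800
step 3 [3y] bond c/1=3/80: DF=(838269/800000 − 3/80·(0.990900+0.955800))/(1+3/80) = 2349/2500 ≈ 0.939600
step 4 [4y] bond c/1=13/200: DF=(2306277/2000000 − 13/200·(0.990900+0.955800+0.939600))/(1+13/200) = 4533/5000 ≈ 0.906600
step 5 [5y] swap r/1=1329/46600: DF=(1 − 1329/46600·(0.990900+0.955800+0.939600+0.906600))/(1+1329/46600) = 8671/10000 ≈ 0.867100
step 6 [6y] zero: DF = P = 8417/10000 ≈ 0.841700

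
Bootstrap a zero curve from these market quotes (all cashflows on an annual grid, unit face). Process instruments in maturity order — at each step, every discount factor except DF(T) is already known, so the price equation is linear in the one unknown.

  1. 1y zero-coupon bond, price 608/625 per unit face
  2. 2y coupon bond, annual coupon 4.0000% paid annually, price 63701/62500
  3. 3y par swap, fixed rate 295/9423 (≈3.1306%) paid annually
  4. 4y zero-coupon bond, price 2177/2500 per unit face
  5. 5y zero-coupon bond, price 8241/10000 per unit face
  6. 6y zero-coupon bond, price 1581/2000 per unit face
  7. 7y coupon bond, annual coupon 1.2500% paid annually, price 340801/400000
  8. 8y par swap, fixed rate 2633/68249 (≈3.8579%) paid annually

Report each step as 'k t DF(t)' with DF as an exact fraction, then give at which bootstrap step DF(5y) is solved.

step 1 [1y] zero: DF = P = 608/625 ≈ 0.972800
step 2 [2y] bond c/1=1/25: DF=(63701/62500 − 1/25·(0.972800))/(1+1/25) = 4713/5000 ≈ 0.942600
step 3 [3y] swap r/1=295/9423: DF=(1 − 295/9423·(0.972800+0.942600))/(1+295/9423) = 1823/2000 ≈ 0.911500
step 4 [4y] zero: DF = P = 2177/2500 ≈ 0.870800
step 5 [5y] zero: DF = P = 8241/10000 ≈ 0.824100
step 6 [6y] zero: DF = P = 1581/2000 ≈ 0.790500
step 7 [7y] bond c/1=1/80: DF=(340801/400000 − 1/80·(0.972800+0.942600+0.911500+0.870800+0.824100+0.790500))/(1+1/80) = 7759/10000 ≈ 0.775900
step 8 [8y] swap r/1=2633/68249: DF=(1 − 2633/68249·(0.972800+0.942600+0.911500+0.870800+0.824100+0.790500+0.775900))/(1+2633/68249) = 7367/10000 ≈ 0.736700

1 1 608/625
2 2 4713/5000
3 3 1823/2000
4 4 2177/2500
5 5 8241/10000
6 6 1581/2000
7 7 7759/10000
8 8 7367/10000
DF(5y) is solved at step 5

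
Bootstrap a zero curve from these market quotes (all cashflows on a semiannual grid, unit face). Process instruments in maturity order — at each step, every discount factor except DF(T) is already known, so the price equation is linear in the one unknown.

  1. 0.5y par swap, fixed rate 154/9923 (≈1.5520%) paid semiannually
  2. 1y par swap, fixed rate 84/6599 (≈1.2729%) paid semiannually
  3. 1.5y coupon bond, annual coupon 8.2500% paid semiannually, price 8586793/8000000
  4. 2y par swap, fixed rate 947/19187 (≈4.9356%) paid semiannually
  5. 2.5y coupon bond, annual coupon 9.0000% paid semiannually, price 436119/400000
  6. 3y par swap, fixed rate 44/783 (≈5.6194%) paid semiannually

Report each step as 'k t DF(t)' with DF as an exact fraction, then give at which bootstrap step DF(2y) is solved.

1 1/2 9923/10000
2 1 4937/5000
3 3/2 2381/2500
4 2 9053/10000
5 5/2 8781/10000
6 3 4219/5000
DF(2y) is solved at step 4

step 1 [0.5y] swap r/2=77/9923: DF=(1 − 77/9923·(0))/(1+77/9923) = 9923/10000 ≈ 0.992300
step 2 [1y] swap r/2=42/6599: DF=(1 − 42/6599·(0.992300))/(1+42/6599) = 4937/5000 ≈ 0.987400
step 3 [1.5y] bond c/2=33/800: DF=(8586793/8000000 − 33/800·(0.992300+0.987400))/(1+33/800) = 2381/2500 ≈ 0.952400
step 4 [2y] swap r/2=947/38374: DF=(1 − 947/38374·(0.992300+0.987400+0.952400))/(1+947/38374) = 9053/10000 ≈ 0.905300
step 5 [2.5y] bond c/2=9/200: DF=(436119/400000 − 9/200·(0.992300+0.987400+0.952400+0.905300))/(1+9/200) = 8781/10000 ≈ 0.878100
step 6 [3y] swap r/2=22/783: DF=(1 − 22/783·(0.992300+0.987400+0.952400+0.905300+0.878100))/(1+22/783) = 4219/5000 ≈ 0.843800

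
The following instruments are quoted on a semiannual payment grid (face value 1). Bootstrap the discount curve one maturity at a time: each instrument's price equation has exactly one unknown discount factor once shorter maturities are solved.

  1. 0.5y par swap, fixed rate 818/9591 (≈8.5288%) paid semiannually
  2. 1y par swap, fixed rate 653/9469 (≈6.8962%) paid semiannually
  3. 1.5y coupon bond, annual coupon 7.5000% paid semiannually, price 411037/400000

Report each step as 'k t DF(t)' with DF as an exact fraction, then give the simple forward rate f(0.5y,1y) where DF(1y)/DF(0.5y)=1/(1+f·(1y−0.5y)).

1 1/2 9591/10000
2 1 9347/10000
3 3/2 461/500
f(0.5y,1y) = ((9591/10000)/(9347/10000) − 1)/(1/2) = 488/9347 ≈ 5.2209%

step 1 [0.5y] swap r/2=409/9591: DF=(1 − 409/9591·(0))/(1+409/9591) = 9591/10000 ≈ 0.959100
step 2 [1y] swap r/2=653/18938: DF=(1 − 653/18938·(0.959100))/(1+653/18938) = 9347/10000 ≈ 0.934700
step 3 [1.5y] bond c/2=3/80: DF=(411037/400000 − 3/80·(0.959100+0.934700))/(1+3/80) = 461/500 ≈ 0.922000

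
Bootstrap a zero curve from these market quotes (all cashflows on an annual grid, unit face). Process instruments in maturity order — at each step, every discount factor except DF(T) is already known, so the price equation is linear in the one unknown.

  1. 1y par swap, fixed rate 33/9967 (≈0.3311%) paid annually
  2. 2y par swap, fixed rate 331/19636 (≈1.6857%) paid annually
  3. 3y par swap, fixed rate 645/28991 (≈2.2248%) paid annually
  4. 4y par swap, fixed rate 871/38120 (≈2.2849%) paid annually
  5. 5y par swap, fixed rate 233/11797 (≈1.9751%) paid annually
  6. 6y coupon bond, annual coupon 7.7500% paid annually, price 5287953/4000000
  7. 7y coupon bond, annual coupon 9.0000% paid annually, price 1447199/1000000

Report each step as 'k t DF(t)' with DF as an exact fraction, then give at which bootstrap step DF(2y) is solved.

step 1 [1y] swap r/1=33/9967: DF=(1 − 33/9967·(0))/(1+33/9967) = 9967/10000 ≈ 0.996700
step 2 [2y] swap r/1=331/19636: DF=(1 − 331/19636·(0.996700))/(1+331/19636) = 9669/10000 ≈ 0.966900
step 3 [3y] swap r/1=645/28991: DF=(1 − 645/28991·(0.996700+0.966900))/(1+645/28991) = 1871/2000 ≈ 0.935500
step 4 [4y] swap r/1=871/38120: DF=(1 − 871/38120·(0.996700+0.966900+0.935500))/(1+871/38120) = 9129/10000 ≈ 0.912900
step 5 [5y] swap r/1=233/11797: DF=(1 − 233/11797·(0.996700+0.966900+0.935500+0.912900))/(1+233/11797) = 2267/2500 ≈ 0.906800
step 6 [6y] bond c/1=31/400: DF=(5287953/4000000 − 31/400·(0.996700+0.966900+0.935500+0.912900+0.906800))/(1+31/400) = 71/80 ≈ 0.887500
step 7 [7y] bond c/1=9/100: DF=(1447199/1000000 − 9/100·(0.996700+0.966900+0.935500+0.912900+0.906800+0.887500))/(1+9/100) = 1081/1250 ≈ 0.864800

1 1 9967/10000
2 2 9669/10000
3 3 1871/2000
4 4 9129/10000
5 5 2267/2500
6 6 71/80
7 7 1081/1250
DF(2y) is solved at step 2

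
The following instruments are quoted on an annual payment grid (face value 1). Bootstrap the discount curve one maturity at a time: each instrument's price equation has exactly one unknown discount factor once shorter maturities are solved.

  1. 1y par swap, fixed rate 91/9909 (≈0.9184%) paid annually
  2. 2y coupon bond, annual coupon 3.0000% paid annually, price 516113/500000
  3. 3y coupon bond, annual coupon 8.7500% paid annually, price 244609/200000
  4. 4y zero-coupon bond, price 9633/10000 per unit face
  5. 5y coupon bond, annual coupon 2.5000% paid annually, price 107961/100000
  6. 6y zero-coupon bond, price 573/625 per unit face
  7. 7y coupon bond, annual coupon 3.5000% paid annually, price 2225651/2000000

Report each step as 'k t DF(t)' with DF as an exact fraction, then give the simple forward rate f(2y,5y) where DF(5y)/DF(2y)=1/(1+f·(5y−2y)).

step 1 [1y] swap r/1=91/9909: DF=(1 − 91/9909·(0))/(1+91/9909) = 9909/10000 ≈ 0.990900
step 2 [2y] bond c/1=3/100: DF=(516113/500000 − 3/100·(0.990900))/(1+3/100) = 9733/10000 ≈ 0.973300
step 3 [3y] bond c/1=7/80: DF=(244609/200000 − 7/80·(0.990900+0.973300))/(1+7/80) = 4833/5000 ≈ 0.966600
step 4 [4y] zero: DF = P = 9633/10000 ≈ 0.963300
step 5 [5y] bond c/1=1/40: DF=(107961/100000 − 1/40·(0.990900+0.973300+0.966600+0.963300))/(1+1/40) = 9583/10000 ≈ 0.958300
step 6 [6y] zero: DF = P = 573/625 ≈ 0.916800
step 7 [7y] bond c/1=7/200: DF=(2225651/2000000 − 7/200·(0.990900+0.973300+0.966600+0.963300+0.958300+0.916800))/(1+7/200) = 8801/10000 ≈ 0.880100

1 1 9909/10000
2 2 9733/10000
3 3 4833/5000
4 4 9633/10000
5 5 9583/10000
6 6 573/625
7 7 8801/10000
f(2y,5y) = ((9733/10000)/(9583/10000) − 1)/(3) = 50/9583 ≈ 0.5218%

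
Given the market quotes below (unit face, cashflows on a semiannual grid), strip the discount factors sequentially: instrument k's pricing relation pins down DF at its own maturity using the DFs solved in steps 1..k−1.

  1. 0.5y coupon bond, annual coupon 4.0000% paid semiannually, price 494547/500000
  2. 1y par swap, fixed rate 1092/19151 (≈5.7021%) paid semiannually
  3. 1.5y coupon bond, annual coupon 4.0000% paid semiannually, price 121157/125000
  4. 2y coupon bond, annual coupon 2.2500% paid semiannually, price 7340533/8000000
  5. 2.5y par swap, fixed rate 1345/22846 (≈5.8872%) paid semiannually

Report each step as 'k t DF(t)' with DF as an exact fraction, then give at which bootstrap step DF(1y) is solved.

step 1 [0.5y] bond c/2=1/50: DF=(494547/500000 − 1/50·(0))/(1+1/50) = 9697/10000 ≈ 0.969700
step 2 [1y] swap r/2=546/19151: DF=(1 − 546/19151·(0.969700))/(1+546/19151) = 4727/5000 ≈ 0.945400
step 3 [1.5y] bond c/2=1/50: DF=(121157/125000 − 1/50·(0.969700+0.945400))/(1+1/50) = 9127/10000 ≈ 0.912700
step 4 [2y] bond c/2=9/800: DF=(7340533/8000000 − 9/800·(0.969700+0.945400+0.912700))/(1+9/800) = 8759/10000 ≈ 0.875900
step 5 [2.5y] swap r/2=1345/45692: DF=(1 − 1345/45692·(0.969700+0.945400+0.912700+0.875900))/(1+1345/45692) = 1731/2000 ≈ 0.865500

1 1/2 9697/10000
2 1 4727/5000
3 3/2 9127/10000
4 2 8759/10000
5 5/2 1731/2000
DF(1y) is solved at step 2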